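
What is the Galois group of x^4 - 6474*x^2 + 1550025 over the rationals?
Gal(K/Q) = Z/2Z (cyclic of order 2)

f factors as (x^2 - 6225)(x^2 - 249), so the splitting field is K = Q(sqrt(6225), sqrt(249)). The squarefree part of 6225 is 249 and the squarefree part of 249 is also 249, so sqrt(6225) and sqrt(249) are both rational multiples of sqrt(249). Hence Q(sqrt(6225)) = Q(sqrt(249)) = Q(sqrt(249)), and the splitting field collapses to a single degree-2 extension with Galois group Z/2Z.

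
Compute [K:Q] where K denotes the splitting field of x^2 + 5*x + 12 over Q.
[K:Q] = 2

The discriminant of x^2 + (5)*x + (12) is b^2 - 4c = 25 - (48) = -23. Since -23 is not a perfect square in Q, the polynomial is irreducible over Q. Its two roots generate a degree-2 extension, so [K:Q] = 2.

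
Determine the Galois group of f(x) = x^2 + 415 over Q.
Gal(K/Q) = Z/2Z (cyclic of order 2)

x^2 + 415 is irreducible over Q since -415 is not a rational square. The splitting field Q(sqrt(-415)) has degree 2 over Q, and its unique nontrivial automorphism is sqrt(-415) ↦ -sqrt(-415). Hence Gal(Q(sqrt(-415))/Q) = Z/2Z.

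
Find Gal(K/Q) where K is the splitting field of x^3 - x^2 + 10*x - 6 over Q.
Gal(K/Q) = S_3 (symmetric group of order 6)

Compute the discriminant of x^3 + (-1)*x^2 + (10)*x + (-6): Δ = -3816. Since Δ is not a rational square, the Galois group is not contained in A_3; it must be the full S_3 (irreducibility of the cubic rules out anything smaller).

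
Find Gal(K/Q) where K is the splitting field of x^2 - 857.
Gal(K/Q) = Z/2Z (cyclic of order 2)

x^2 - 857 is irreducible over Q since 857 is not a rational square. The splitting field Q(sqrt(857)) has degree 2 over Q, and its unique nontrivial automorphism is sqrt(857) ↦ -sqrt(857). Hence Gal(Q(sqrt(857))/Q) = Z/2Z.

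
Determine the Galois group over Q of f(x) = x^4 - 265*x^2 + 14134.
Gal(K/Q) = V_4 (Klein four-group, Z/2Z × Z/2Z)

f factors as (x^2 - 74)(x^2 - 191), so the splitting field is K = Q(sqrt(74), sqrt(191)). The elements 74, 191, 14134 are all non-squares in Q, so sqrt(74) and sqrt(191) generate independent quadratic extensions. Thus [K:Q] = 4 and Gal(K/Q) is generated by the two order-2 automorphisms sqrt(74) ↦ -sqrt(74) and sqrt(191) ↦ -sqrt(191), giving V_4.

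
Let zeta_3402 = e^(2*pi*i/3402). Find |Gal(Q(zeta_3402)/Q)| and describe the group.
|Gal(Q(zeta_3402)/Q)| = phi(3402) = 972; group ≅ (Z/3402Z)^* ≅ Z/6Z × Z/162Z

The n-th cyclotomic polynomial Φ_3402(x) is the minimal polynomial of zeta_3402 over Q and has degree phi(3402) = 972. So Q(zeta_3402) is a degree-972 Galois extension with Galois group (Z/3402Z)^*. By CRT, (Z/3402Z)^* ≅ (Z/2Z)^* × (Z/243Z)^* × (Z/7Z)^*. Each prime-power unit group is (Z/2Z)^* ≅ trivial group (order 1); (Z/243Z)^* ≅ Z/162Z; (Z/7Z)^* ≅ Z/6Z. Hence Gal(Q(zeta_3402)/Q) ≅ Z/6Z × Z/162Z.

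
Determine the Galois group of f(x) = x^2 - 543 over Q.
Gal(K/Q) = Z/2Z (cyclic of order 2)

x^2 - 543 is irreducible over Q since 543 is not a rational square. The splitting field Q(sqrt(543)) has degree 2 over Q, and its unique nontrivial automorphism is sqrt(543) ↦ -sqrt(543). Hence Gal(Q(sqrt(543))/Q) = Z/2Z.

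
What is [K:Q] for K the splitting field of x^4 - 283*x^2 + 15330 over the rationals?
[K:Q] = 4

f factors as (x^2 - 73)(x^2 - 210); the splitting field is K = Q(sqrt(73), sqrt(210)). Since 73, 210, and 15330 are all non-squares in Q, the three subfields Q(sqrt(73)), Q(sqrt(210)), Q(sqrt(15330)) are distinct degree-2 extensions, so [K:Q] = 4 (Klein four Galois group).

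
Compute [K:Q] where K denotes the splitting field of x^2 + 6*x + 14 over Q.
[K:Q] = 2

The discriminant of x^2 + (6)*x + (14) is b^2 - 4c = 36 - (56) = -20. Since -20 is not a perfect square in Q, the polynomial is irreducible over Q. Its two roots generate a degree-2 extension, so [K:Q] = 2.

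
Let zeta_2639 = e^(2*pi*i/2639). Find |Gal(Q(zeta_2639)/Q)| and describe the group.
|Gal(Q(zeta_2639)/Q)| = phi(2639) = 2016; group ≅ (Z/2639Z)^* ≅ Z/6Z × Z/12Z × Z/28Z

The n-th cyclotomic polynomial Φ_2639(x) is the minimal polynomial of zeta_2639 over Q and has degree phi(2639) = 2016. So Q(zeta_2639) is a degree-2016 Galois extension with Galois group (Z/2639Z)^*. By CRT, (Z/2639Z)^* ≅ (Z/7Z)^* × (Z/13Z)^* × (Z/29Z)^*. Each prime-power unit group is (Z/7Z)^* ≅ Z/6Z; (Z/13Z)^* ≅ Z/12Z; (Z/29Z)^* ≅ Z/28Z. Hence Gal(Q(zeta_2639)/Q) ≅ Z/6Z × Z/12Z × Z/28Z.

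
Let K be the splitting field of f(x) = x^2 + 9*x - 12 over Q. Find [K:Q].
[K:Q] = 2

The discriminant of x^2 + (9)*x + (-12) is b^2 - 4c = 81 - (-48) = 129. Since 129 is not a perfect square in Q, the polynomial is irreducible over Q. Its two roots generate a degree-2 extension, so [K:Q] = 2.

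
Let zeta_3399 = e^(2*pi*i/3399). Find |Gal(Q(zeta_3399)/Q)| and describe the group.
|Gal(Q(zeta_3399)/Q)| = phi(3399) = 2040; group ≅ (Z/3399Z)^* ≅ Z/2Z × Z/10Z × Z/102Z

The n-th cyclotomic polynomial Φ_3399(x) is the minimal polynomial of zeta_3399 over Q and has degree phi(3399) = 2040. So Q(zeta_3399) is a degree-2040 Galois extension with Galois group (Z/3399Z)^*. By CRT, (Z/3399Z)^* ≅ (Z/3Z)^* × (Z/11Z)^* × (Z/103Z)^*. Each prime-power unit group is (Z/3Z)^* ≅ Z/2Z; (Z/11Z)^* ≅ Z/10Z; (Z/103Z)^* ≅ Z/102Z. Hence Gal(Q(zeta_3399)/Q) ≅ Z/2Z × Z/10Z × Z/102Z.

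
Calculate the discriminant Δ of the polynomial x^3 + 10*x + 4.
Δ = -4432

For a depressed cubic x^3 + p x + q the discriminant is Δ = -4 p^3 - 27 q^2 = -4*(10)^3 - 27*(4)^2 = -4000 - 432 = -4432.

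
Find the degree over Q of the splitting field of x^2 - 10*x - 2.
[K:Q] = 2

The discriminant of x^2 + (-10)*x + (-2) is b^2 - 4c = 100 - (-8) = 108. Since 108 is not a perfect square in Q, the polynomial is irreducible over Q. Its two roots generate a degree-2 extension, so [K:Q] = 2.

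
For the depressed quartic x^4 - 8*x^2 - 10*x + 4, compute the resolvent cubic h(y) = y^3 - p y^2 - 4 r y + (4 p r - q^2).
h(y) = y^3 + 8*y^2 - 16*y - 228

Identify coefficients: p = -8, q = -10, r = 4.
Plug into h(y) = y^3 - p y^2 - 4 r y + (4 p r - q^2):
  h(y) = y^3 - (-8) y^2 - 4*(4) y + (4*(-8)*(4) - (-10)^2)
       = y^3 + (8) y^2 + (-16) y + (-228).
Simplifying: h(y) = y^3 + 8*y^2 - 16*y - 228.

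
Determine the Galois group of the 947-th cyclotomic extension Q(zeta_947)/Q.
|Gal(Q(zeta_947)/Q)| = phi(947) = 946; group ≅ (Z/947Z)^* ≅ Z/946Z

The n-th cyclotomic polynomial Φ_947(x) is the minimal polynomial of zeta_947 over Q and has degree phi(947) = 946. So Q(zeta_947) is a degree-946 Galois extension with Galois group (Z/947Z)^*. (Z/947Z)^* is cyclic since 947 is an odd prime power (or 4). Hence Gal(Q(zeta_947)/Q) ≅ Z/946Z.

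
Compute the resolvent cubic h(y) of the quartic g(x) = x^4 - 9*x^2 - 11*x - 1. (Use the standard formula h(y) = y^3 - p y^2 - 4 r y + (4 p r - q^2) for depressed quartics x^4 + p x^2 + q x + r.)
h(y) = y^3 + 9*y^2 + 4*y - 85

Identify coefficients: p = -9, q = -11, r = -1.
Plug into h(y) = y^3 - p y^2 - 4 r y + (4 p r - q^2):
  h(y) = y^3 - (-9) y^2 - 4*(-1) y + (4*(-9)*(-1) - (-11)^2)
       = y^3 + (9) y^2 + (4) y + (-85).
Simplifying: h(y) = y^3 + 9*y^2 + 4*y - 85.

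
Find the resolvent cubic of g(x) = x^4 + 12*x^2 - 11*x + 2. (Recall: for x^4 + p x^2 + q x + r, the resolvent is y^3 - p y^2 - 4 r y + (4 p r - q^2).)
h(y) = y^3 - 12*y^2 - 8*y - 25

Identify coefficients: p = 12, q = -11, r = 2.
Plug into h(y) = y^3 - p y^2 - 4 r y + (4 p r - q^2):
  h(y) = y^3 - (12) y^2 - 4*(2) y + (4*(12)*(2) - (-11)^2)
       = y^3 + (-12) y^2 + (-8) y + (-25).
Simplifying: h(y) = y^3 - 12*y^2 - 8*y - 25.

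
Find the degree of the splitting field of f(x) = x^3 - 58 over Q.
[K:Q] = 6

x^3 - 58 has one real root r = 58^(1/3) and two complex roots r*zeta_3, r*zeta_3^2 where zeta_3 = e^(2*pi*i/3). The splitting field is Q(r, zeta_3). [Q(r):Q] = 3 and [Q(zeta_3):Q] = 2 with gcd = 1, so [Q(r, zeta_3):Q] = 3 * 2 = 6.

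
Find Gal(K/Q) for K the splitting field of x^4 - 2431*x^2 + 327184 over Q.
Gal(K/Q) = Z/2Z (cyclic of order 2)

f factors as (x^2 - 2288)(x^2 - 143), so the splitting field is K = Q(sqrt(2288), sqrt(143)). The squarefree part of 2288 is 143 and the squarefree part of 143 is also 143, so sqrt(2288) and sqrt(143) are both rational multiples of sqrt(143). Hence Q(sqrt(2288)) = Q(sqrt(143)) = Q(sqrt(143)), and the splitting field collapses to a single degree-2 extension with Galois group Z/2Z.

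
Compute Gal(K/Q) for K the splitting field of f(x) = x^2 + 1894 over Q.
Gal(K/Q) = Z/2Z (cyclic of order 2)

x^2 + 1894 is irreducible over Q since -1894 is not a rational square. The splitting field Q(sqrt(-1894)) has degree 2 over Q, and its unique nontrivial automorphism is sqrt(-1894) ↦ -sqrt(-1894). Hence Gal(Q(sqrt(-1894))/Q) = Z/2Z.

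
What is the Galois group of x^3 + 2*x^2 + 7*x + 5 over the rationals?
Gal(K/Q) = S_3 (symmetric group of order 6)

Compute the discriminant of x^3 + (2)*x^2 + (7)*x + (5): Δ = -751. Since Δ is not a rational square, the Galois group is not contained in A_3; it must be the full S_3 (irreducibility of the cubic rules out anything smaller).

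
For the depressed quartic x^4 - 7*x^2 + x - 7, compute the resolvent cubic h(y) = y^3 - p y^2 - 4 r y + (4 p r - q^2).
h(y) = y^3 + 7*y^2 + 28*y + 195

Identify coefficients: p = -7, q = 1, r = -7.
Plug into h(y) = y^3 - p y^2 - 4 r y + (4 p r - q^2):
  h(y) = y^3 - (-7) y^2 - 4*(-7) y + (4*(-7)*(-7) - (1)^2)
       = y^3 + (7) y^2 + (28) y + (195).
Simplifying: h(y) = y^3 + 7*y^2 + 28*y + 195.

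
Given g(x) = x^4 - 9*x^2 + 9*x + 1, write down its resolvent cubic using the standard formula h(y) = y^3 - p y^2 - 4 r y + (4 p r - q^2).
h(y) = y^3 + 9*y^2 - 4*y - 117

Identify coefficients: p = -9, q = 9, r = 1.
Plug into h(y) = y^3 - p y^2 - 4 r y + (4 p r - q^2):
  h(y) = y^3 - (-9) y^2 - 4*(1) y + (4*(-9)*(1) - (9)^2)
       = y^3 + (9) y^2 + (-4) y + (-117).
Simplifying: h(y) = y^3 + 9*y^2 - 4*y - 117.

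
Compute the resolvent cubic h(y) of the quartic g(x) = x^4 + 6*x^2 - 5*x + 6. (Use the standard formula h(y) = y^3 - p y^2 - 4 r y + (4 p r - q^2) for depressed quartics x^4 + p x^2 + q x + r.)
h(y) = y^3 - 6*y^2 - 24*y + 119

Identify coefficients: p = 6, q = -5, r = 6.
Plug into h(y) = y^3 - p y^2 - 4 r y + (4 p r - q^2):
  h(y) = y^3 - (6) y^2 - 4*(6) y + (4*(6)*(6) - (-5)^2)
       = y^3 + (-6) y^2 + (-24) y + (119).
Simplifying: h(y) = y^3 - 6*y^2 - 24*y + 119.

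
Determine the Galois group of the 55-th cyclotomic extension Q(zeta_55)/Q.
|Gal(Q(zeta_55)/Q)| = phi(55) = 40; group ≅ (Z/55Z)^* ≅ Z/4Z × Z/10Z

The n-th cyclotomic polynomial Φ_55(x) is the minimal polynomial of zeta_55 over Q and has degree phi(55) = 40. So Q(zeta_55) is a degree-40 Galois extension with Galois group (Z/55Z)^*. By CRT, (Z/55Z)^* ≅ (Z/5Z)^* × (Z/11Z)^*. Each prime-power unit group is (Z/5Z)^* ≅ Z/4Z; (Z/11Z)^* ≅ Z/10Z. Hence Gal(Q(zeta_55)/Q) ≅ Z/4Z × Z/10Z.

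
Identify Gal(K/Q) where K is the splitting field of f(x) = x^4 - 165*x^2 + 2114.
Gal(K/Q) = V_4 (Klein four-group, Z/2Z × Z/2Z)

f factors as (x^2 - 14)(x^2 - 151), so the splitting field is K = Q(sqrt(14), sqrt(151)). The elements 14, 151, 2114 are all non-squares in Q, so sqrt(14) and sqrt(151) generate independent quadratic extensions. Thus [K:Q] = 4 and Gal(K/Q) is generated by the two order-2 automorphisms sqrt(14) ↦ -sqrt(14) and sqrt(151) ↦ -sqrt(151), giving V_4.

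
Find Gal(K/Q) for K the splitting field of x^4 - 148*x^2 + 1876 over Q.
Gal(K/Q) = V_4 (Klein four-group, Z/2Z × Z/2Z)

f factors as (x^2 - 14)(x^2 - 134), so the splitting field is K = Q(sqrt(14), sqrt(134)). The elements 14, 134, 1876 are all non-squares in Q, so sqrt(14) and sqrt(134) generate independent quadratic extensions. Thus [K:Q] = 4 and Gal(K/Q) is generated by the two order-2 automorphisms sqrt(14) ↦ -sqrt(14) and sqrt(134) ↦ -sqrt(134), giving V_4.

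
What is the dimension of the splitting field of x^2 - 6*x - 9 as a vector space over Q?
[K:Q] = 2

The discriminant of x^2 + (-6)*x + (-9) is b^2 - 4c = 36 - (-36) = 72. Since 72 is not a perfect square in Q, the polynomial is irreducible over Q. Its two roots generate a degree-2 extension, so [K:Q] = 2.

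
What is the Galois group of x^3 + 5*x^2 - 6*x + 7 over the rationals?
Gal(K/Q) = S_3 (symmetric group of order 6)

Compute the discriminant of x^3 + (5)*x^2 + (-6)*x + (7): Δ = -6839. Since Δ is not a rational square, the Galois group is not contained in A_3; it must be the full S_3 (irreducibility of the cubic rules out anything smaller).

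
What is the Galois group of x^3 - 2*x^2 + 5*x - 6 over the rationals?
Gal(K/Q) = S_3 (symmetric group of order 6)

Compute the discriminant of x^3 + (-2)*x^2 + (5)*x + (-6): Δ = -484. Since Δ is not a rational square, the Galois group is not contained in A_3; it must be the full S_3 (irreducibility of the cubic rules out anything smaller).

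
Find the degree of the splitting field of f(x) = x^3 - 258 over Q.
[K:Q] = 6

x^3 - 258 has one real root r = 258^(1/3) and two complex roots r*zeta_3, r*zeta_3^2 where zeta_3 = e^(2*pi*i/3). The splitting field is Q(r, zeta_3). [Q(r):Q] = 3 and [Q(zeta_3):Q] = 2 with gcd = 1, so [Q(r, zeta_3):Q] = 3 * 2 = 6.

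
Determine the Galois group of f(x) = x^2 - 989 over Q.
Gal(K/Q) = Z/2Z (cyclic of order 2)

x^2 - 989 is irreducible over Q since 989 is not a rational square. The splitting field Q(sqrt(989)) has degree 2 over Q, and its unique nontrivial automorphism is sqrt(989) ↦ -sqrt(989). Hence Gal(Q(sqrt(989))/Q) = Z/2Z.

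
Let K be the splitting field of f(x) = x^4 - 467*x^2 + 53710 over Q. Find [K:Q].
[K:Q] = 4

f factors as (x^2 - 262)(x^2 - 205); the splitting field is K = Q(sqrt(262), sqrt(205)). Since 262, 205, and 53710 are all non-squares in Q, the three subfields Q(sqrt(262)), Q(sqrt(205)), Q(sqrt(53710)) are distinct degree-2 extensions, so [K:Q] = 4 (Klein four Galois group).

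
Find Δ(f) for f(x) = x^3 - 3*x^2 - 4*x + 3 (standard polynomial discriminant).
Δ = 1129

For x^3 + a x^2 + b x + c the discriminant is Δ = 18 a b c - 4 a^3 c + a^2 b^2 - 4 b^3 - 27 c^2.
Plug a = -3, b = -4, c = 3:
  18*(-3)*(-4)*(3) - 4*(-3)^3*(3) + (-3)^2*(-4)^2 - 4*(-4)^3 - 27*(3)^2
  = 648 + (324) + 144 + (256) + (-243)
  = 1129.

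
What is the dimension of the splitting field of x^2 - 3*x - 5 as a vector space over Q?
[K:Q] = 2

The discriminant of x^2 + (-3)*x + (-5) is b^2 - 4c = 9 - (-20) = 29. Since 29 is not a perfect square in Q, the polynomial is irreducible over Q. Its two roots generate a degree-2 extension, so [K:Q] = 2.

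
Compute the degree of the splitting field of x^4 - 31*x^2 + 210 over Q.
[K:Q] = 4

f factors as (x^2 - 21)(x^2 - 10); the splitting field is K = Q(sqrt(21), sqrt(10)). Since 21, 10, and 210 are all non-squares in Q, the three subfields Q(sqrt(21)), Q(sqrt(10)), Q(sqrt(210)) are distinct degree-2 extensions, so [K:Q] = 4 (Klein four Galois group).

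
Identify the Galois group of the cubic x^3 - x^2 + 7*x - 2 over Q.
Gal(K/Q) = S_3 (symmetric group of order 6)

Compute the discriminant of x^3 + (-1)*x^2 + (7)*x + (-2): Δ = -1187. Since Δ is not a rational square, the Galois group is not contained in A_3; it must be the full S_3 (irreducibility of the cubic rules out anything smaller).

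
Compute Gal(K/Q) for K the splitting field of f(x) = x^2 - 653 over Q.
Gal(K/Q) = Z/2Z (cyclic of order 2)

x^2 - 653 is irreducible over Q since 653 is not a rational square. The splitting field Q(sqrt(653)) has degree 2 over Q, and its unique nontrivial automorphism is sqrt(653) ↦ -sqrt(653). Hence Gal(Q(sqrt(653))/Q) = Z/2Z.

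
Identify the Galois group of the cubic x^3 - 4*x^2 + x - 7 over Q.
Gal(K/Q) = S_3 (symmetric group of order 6)

Compute the discriminant of x^3 + (-4)*x^2 + (1)*x + (-7): Δ = -2599. Since Δ is not a rational square, the Galois group is not contained in A_3; it must be the full S_3 (irreducibility of the cubic rules out anything smaller).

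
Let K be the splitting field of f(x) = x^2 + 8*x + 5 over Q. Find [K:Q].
[K:Q] = 2

The discriminant of x^2 + (8)*x + (5) is b^2 - 4c = 64 - (20) = 44. Since 44 is not a perfect square in Q, the polynomial is irreducible over Q. Its two roots generate a degree-2 extension, so [K:Q] = 2.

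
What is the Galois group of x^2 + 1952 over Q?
Gal(K/Q) = Z/2Z (cyclic of order 2)

x^2 + 1952 is irreducible over Q since -1952 is not a rational square. The splitting field Q(sqrt(-1952)) has degree 2 over Q, and its unique nontrivial automorphism is sqrt(-1952) ↦ -sqrt(-1952). Hence Gal(Q(sqrt(-1952))/Q) = Z/2Z.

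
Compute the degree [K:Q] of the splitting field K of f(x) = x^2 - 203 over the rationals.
[K:Q] = 2

The polynomial x^2 - 203 is irreducible over Q since 203 is not a perfect square. Its splitting field is Q(sqrt(203)), which has degree 2 over Q.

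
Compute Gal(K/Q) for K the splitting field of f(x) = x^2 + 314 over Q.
Gal(K/Q) = Z/2Z (cyclic of order 2)

x^2 + 314 is irreducible over Q since -314 is not a rational square. The splitting field Q(sqrt(-314)) has degree 2 over Q, and its unique nontrivial automorphism is sqrt(-314) ↦ -sqrt(-314). Hence Gal(Q(sqrt(-314))/Q) = Z/2Z.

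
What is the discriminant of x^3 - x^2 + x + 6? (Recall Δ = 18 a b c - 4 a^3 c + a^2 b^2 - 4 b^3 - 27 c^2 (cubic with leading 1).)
Δ = -1059

For x^3 + a x^2 + b x + c the discriminant is Δ = 18 a b c - 4 a^3 c + a^2 b^2 - 4 b^3 - 27 c^2.
Plug a = -1, b = 1, c = 6:
  18*(-1)*(1)*(6) - 4*(-1)^3*(6) + (-1)^2*(1)^2 - 4*(1)^3 - 27*(6)^2
  = -108 + (24) + 1 + (-4) + (-972)
  = -1059.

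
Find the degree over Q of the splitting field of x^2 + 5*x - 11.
[K:Q] = 2

The discriminant of x^2 + (5)*x + (-11) is b^2 - 4c = 25 - (-44) = 69. Since 69 is not a perfect square in Q, the polynomial is irreducible over Q. Its two roots generate a degree-2 extension, so [K:Q] = 2.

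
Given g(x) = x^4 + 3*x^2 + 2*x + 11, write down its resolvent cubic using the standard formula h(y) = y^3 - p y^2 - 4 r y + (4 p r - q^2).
h(y) = y^3 - 3*y^2 - 44*y + 128

Identify coefficients: p = 3, q = 2, r = 11.
Plug into h(y) = y^3 - p y^2 - 4 r y + (4 p r - q^2):
  h(y) = y^3 - (3) y^2 - 4*(11) y + (4*(3)*(11) - (2)^2)
       = y^3 + (-3) y^2 + (-44) y + (128).
Simplifying: h(y) = y^3 - 3*y^2 - 44*y + 128.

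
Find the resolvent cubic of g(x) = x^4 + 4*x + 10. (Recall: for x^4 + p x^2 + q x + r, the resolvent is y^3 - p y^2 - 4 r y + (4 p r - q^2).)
h(y) = y^3 - 40*y - 16

Identify coefficients: p = 0, q = 4, r = 10.
Plug into h(y) = y^3 - p y^2 - 4 r y + (4 p r - q^2):
  h(y) = y^3 - (0) y^2 - 4*(10) y + (4*(0)*(10) - (4)^2)
       = y^3 + (0) y^2 + (-40) y + (-16).
Simplifying: h(y) = y^3 - 40*y - 16.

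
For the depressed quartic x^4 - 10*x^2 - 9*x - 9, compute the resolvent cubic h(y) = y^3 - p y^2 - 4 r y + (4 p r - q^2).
h(y) = y^3 + 10*y^2 + 36*y + 279

Identify coefficients: p = -10, q = -9, r = -9.
Plug into h(y) = y^3 - p y^2 - 4 r y + (4 p r - q^2):
  h(y) = y^3 - (-10) y^2 - 4*(-9) y + (4*(-10)*(-9) - (-9)^2)
       = y^3 + (10) y^2 + (36) y + (279).
Simplifying: h(y) = y^3 + 10*y^2 + 36*y + 279.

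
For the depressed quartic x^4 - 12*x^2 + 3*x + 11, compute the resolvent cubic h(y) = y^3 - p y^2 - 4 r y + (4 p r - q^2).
h(y) = y^3 + 12*y^2 - 44*y - 537

Identify coefficients: p = -12, q = 3, r = 11.
Plug into h(y) = y^3 - p y^2 - 4 r y + (4 p r - q^2):
  h(y) = y^3 - (-12) y^2 - 4*(11) y + (4*(-12)*(11) - (3)^2)
       = y^3 + (12) y^2 + (-44) y + (-537).
Simplifying: h(y) = y^3 + 12*y^2 - 44*y - 537.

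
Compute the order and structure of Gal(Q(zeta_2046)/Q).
|Gal(Q(zeta_2046)/Q)| = phi(2046) = 600; group ≅ (Z/2046Z)^* ≅ Z/2Z × Z/10Z × Z/30Z

The n-th cyclotomic polynomial Φ_2046(x) is the minimal polynomial of zeta_2046 over Q and has degree phi(2046) = 600. So Q(zeta_2046) is a degree-600 Galois extension with Galois group (Z/2046Z)^*. By CRT, (Z/2046Z)^* ≅ (Z/2Z)^* × (Z/3Z)^* × (Z/11Z)^* × (Z/31Z)^*. Each prime-power unit group is (Z/2Z)^* ≅ trivial group (order 1); (Z/3Z)^* ≅ Z/2Z; (Z/11Z)^* ≅ Z/10Z; (Z/31Z)^* ≅ Z/30Z. Hence Gal(Q(zeta_2046)/Q) ≅ Z/2Z × Z/10Z × Z/30Z.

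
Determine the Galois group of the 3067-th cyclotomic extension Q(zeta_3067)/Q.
|Gal(Q(zeta_3067)/Q)| = phi(3067) = 3066; group ≅ (Z/3067Z)^* ≅ Z/3066Z

The n-th cyclotomic polynomial Φ_3067(x) is the minimal polynomial of zeta_3067 over Q and has degree phi(3067) = 3066. So Q(zeta_3067) is a degree-3066 Galois extension with Galois group (Z/3067Z)^*. (Z/3067Z)^* is cyclic since 3067 is an odd prime power (or 4). Hence Gal(Q(zeta_3067)/Q) ≅ Z/3066Z.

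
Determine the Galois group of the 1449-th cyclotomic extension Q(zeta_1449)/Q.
|Gal(Q(zeta_1449)/Q)| = phi(1449) = 792; group ≅ (Z/1449Z)^* ≅ Z/6Z × Z/6Z × Z/22Z

The n-th cyclotomic polynomial Φ_1449(x) is the minimal polynomial of zeta_1449 over Q and has degree phi(1449) = 792. So Q(zeta_1449) is a degree-792 Galois extension with Galois group (Z/1449Z)^*. By CRT, (Z/1449Z)^* ≅ (Z/9Z)^* × (Z/7Z)^* × (Z/23Z)^*. Each prime-power unit group is (Z/9Z)^* ≅ Z/6Z; (Z/7Z)^* ≅ Z/6Z; (Z/23Z)^* ≅ Z/22Z. Hence Gal(Q(zeta_1449)/Q) ≅ Z/6Z × Z/6Z × Z/22Z.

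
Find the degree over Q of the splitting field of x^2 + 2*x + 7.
[K:Q] = 2

The discriminant of x^2 + (2)*x + (7) is b^2 - 4c = 4 - (28) = -24. Since -24 is not a perfect square in Q, the polynomial is irreducible over Q. Its two roots generate a degree-2 extension, so [K:Q] = 2.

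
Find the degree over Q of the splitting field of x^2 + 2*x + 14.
[K:Q] = 2

The discriminant of x^2 + (2)*x + (14) is b^2 - 4c = 4 - (56) = -52. Since -52 is not a perfect square in Q, the polynomial is irreducible over Q. Its two roots generate a degree-2 extension, so [K:Q] = 2.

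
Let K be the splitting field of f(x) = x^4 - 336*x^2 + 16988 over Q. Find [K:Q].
[K:Q] = 4

f factors as (x^2 - 62)(x^2 - 274); the splitting field is K = Q(sqrt(62), sqrt(274)). Since 62, 274, and 16988 are all non-squares in Q, the three subfields Q(sqrt(62)), Q(sqrt(274)), Q(sqrt(16988)) are distinct degree-2 extensions, so [K:Q] = 4 (Klein four Galois group).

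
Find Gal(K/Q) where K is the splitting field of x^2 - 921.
Gal(K/Q) = Z/2Z (cyclic of order 2)

x^2 - 921 is irreducible over Q since 921 is not a rational square. The splitting field Q(sqrt(921)) has degree 2 over Q, and its unique nontrivial automorphism is sqrt(921) ↦ -sqrt(921). Hence Gal(Q(sqrt(921))/Q) = Z/2Z.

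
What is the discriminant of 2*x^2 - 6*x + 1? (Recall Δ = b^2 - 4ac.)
Δ = 28

For a quadratic a x^2 + b x + c the discriminant is Δ = b^2 - 4ac = (-6)^2 - 4*(2)*(1) = 36 - (8) = 28.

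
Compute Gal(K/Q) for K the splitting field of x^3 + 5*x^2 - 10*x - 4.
Gal(K/Q) = S_3 (symmetric group of order 6)

Compute the discriminant of x^3 + (5)*x^2 + (-10)*x + (-4): Δ = 11668. Since Δ is not a rational square, the Galois group is not contained in A_3; it must be the full S_3 (irreducibility of the cubic rules out anything smaller).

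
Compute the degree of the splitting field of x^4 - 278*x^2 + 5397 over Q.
[K:Q] = 4

f factors as (x^2 - 21)(x^2 - 257); the splitting field is K = Q(sqrt(21), sqrt(257)). Since 21, 257, and 5397 are all non-squares in Q, the three subfields Q(sqrt(21)), Q(sqrt(257)), Q(sqrt(5397)) are distinct degree-2 extensions, so [K:Q] = 4 (Klein four Galois group).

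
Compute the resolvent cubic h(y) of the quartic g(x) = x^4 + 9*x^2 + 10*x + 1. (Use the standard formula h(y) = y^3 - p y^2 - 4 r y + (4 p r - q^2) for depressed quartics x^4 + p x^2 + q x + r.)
h(y) = y^3 - 9*y^2 - 4*y - 64

Identify coefficients: p = 9, q = 10, r = 1.
Plug into h(y) = y^3 - p y^2 - 4 r y + (4 p r - q^2):
  h(y) = y^3 - (9) y^2 - 4*(1) y + (4*(9)*(1) - (10)^2)
       = y^3 + (-9) y^2 + (-4) y + (-64).
Simplifying: h(y) = y^3 - 9*y^2 - 4*y - 64.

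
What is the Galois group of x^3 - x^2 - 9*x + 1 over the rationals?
Gal(K/Q) = A_3 (cyclic of order 3)

Compute the discriminant of x^3 + (-1)*x^2 + (-9)*x + (1): Δ = 3136. Since Δ is a perfect square (Δ = 56^2), the Galois group is contained in A_3. Irreducibility forces the group to be transitive on three roots, so Gal = A_3.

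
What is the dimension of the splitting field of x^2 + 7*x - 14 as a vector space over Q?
[K:Q] = 2

The discriminant of x^2 + (7)*x + (-14) is b^2 - 4c = 49 - (-56) = 105. Since 105 is not a perfect square in Q, the polynomial is irreducible over Q. Its two roots generate a degree-2 extension, so [K:Q] = 2.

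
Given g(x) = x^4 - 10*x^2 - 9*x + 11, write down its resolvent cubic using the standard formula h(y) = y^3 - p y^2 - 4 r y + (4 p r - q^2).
h(y) = y^3 + 10*y^2 - 44*y - 521

Identify coefficients: p = -10, q = -9, r = 11.
Plug into h(y) = y^3 - p y^2 - 4 r y + (4 p r - q^2):
  h(y) = y^3 - (-10) y^2 - 4*(11) y + (4*(-10)*(11) - (-9)^2)
       = y^3 + (10) y^2 + (-44) y + (-521).
Simplifying: h(y) = y^3 + 10*y^2 - 44*y - 521.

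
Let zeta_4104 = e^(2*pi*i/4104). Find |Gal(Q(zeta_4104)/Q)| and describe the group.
|Gal(Q(zeta_4104)/Q)| = phi(4104) = 1296; group ≅ (Z/4104Z)^* ≅ Z/2Z × Z/2Z × Z/18Z × Z/18Z

The n-th cyclotomic polynomial Φ_4104(x) is the minimal polynomial of zeta_4104 over Q and has degree phi(4104) = 1296. So Q(zeta_4104) is a degree-1296 Galois extension with Galois group (Z/4104Z)^*. By CRT, (Z/4104Z)^* ≅ (Z/8Z)^* × (Z/27Z)^* × (Z/19Z)^*. Each prime-power unit group is (Z/8Z)^* ≅ Z/2Z × Z/2Z; (Z/27Z)^* ≅ Z/18Z; (Z/19Z)^* ≅ Z/18Z. Hence Gal(Q(zeta_4104)/Q) ≅ Z/2Z × Z/2Z × Z/18Z × Z/18Z.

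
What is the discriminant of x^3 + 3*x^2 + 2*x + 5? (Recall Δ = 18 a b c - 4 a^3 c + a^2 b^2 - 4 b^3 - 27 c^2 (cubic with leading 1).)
Δ = -671

For x^3 + a x^2 + b x + c the discriminant is Δ = 18 a b c - 4 a^3 c + a^2 b^2 - 4 b^3 - 27 c^2.
Plug a = 3, b = 2, c = 5:
  18*(3)*(2)*(5) - 4*(3)^3*(5) + (3)^2*(2)^2 - 4*(2)^3 - 27*(5)^2
  = 540 + (-540) + 36 + (-32) + (-675)
  = -671.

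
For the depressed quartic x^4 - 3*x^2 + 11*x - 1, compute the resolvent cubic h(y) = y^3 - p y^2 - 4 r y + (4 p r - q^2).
h(y) = y^3 + 3*y^2 + 4*y - 109

Identify coefficients: p = -3, q = 11, r = -1.
Plug into h(y) = y^3 - p y^2 - 4 r y + (4 p r - q^2):
  h(y) = y^3 - (-3) y^2 - 4*(-1) y + (4*(-3)*(-1) - (11)^2)
       = y^3 + (3) y^2 + (4) y + (-109).
Simplifying: h(y) = y^3 + 3*y^2 + 4*y - 109.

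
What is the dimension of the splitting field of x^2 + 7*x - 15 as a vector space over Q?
[K:Q] = 2

The discriminant of x^2 + (7)*x + (-15) is b^2 - 4c = 49 - (-60) = 109. Since 109 is not a perfect square in Q, the polynomial is irreducible over Q. Its two roots generate a degree-2 extension, so [K:Q] = 2.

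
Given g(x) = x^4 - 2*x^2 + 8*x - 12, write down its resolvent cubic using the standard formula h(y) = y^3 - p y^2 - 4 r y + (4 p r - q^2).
h(y) = y^3 + 2*y^2 + 48*y + 32

Identify coefficients: p = -2, q = 8, r = -12.
Plug into h(y) = y^3 - p y^2 - 4 r y + (4 p r - q^2):
  h(y) = y^3 - (-2) y^2 - 4*(-12) y + (4*(-2)*(-12) - (8)^2)
       = y^3 + (2) y^2 + (48) y + (32).
Simplifying: h(y) = y^3 + 2*y^2 + 48*y + 32.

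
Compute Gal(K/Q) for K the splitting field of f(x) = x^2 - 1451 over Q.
Gal(K/Q) = Z/2Z (cyclic of order 2)

x^2 - 1451 is irreducible over Q since 1451 is not a rational square. The splitting field Q(sqrt(1451)) has degree 2 over Q, and its unique nontrivial automorphism is sqrt(1451) ↦ -sqrt(1451). Hence Gal(Q(sqrt(1451))/Q) = Z/2Z.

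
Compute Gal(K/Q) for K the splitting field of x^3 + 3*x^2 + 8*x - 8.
Gal(K/Q) = S_3 (symmetric group of order 6)

Compute the discriminant of x^3 + (3)*x^2 + (8)*x + (-8): Δ = -5792. Since Δ is not a rational square, the Galois group is not contained in A_3; it must be the full S_3 (irreducibility of the cubic rules out anything smaller).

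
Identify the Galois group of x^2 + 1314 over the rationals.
Gal(K/Q) = Z/2Z (cyclic of order 2)

x^2 + 1314 is irreducible over Q since -1314 is not a rational square. The splitting field Q(sqrt(-1314)) has degree 2 over Q, and its unique nontrivial automorphism is sqrt(-1314) ↦ -sqrt(-1314). Hence Gal(Q(sqrt(-1314))/Q) = Z/2Z.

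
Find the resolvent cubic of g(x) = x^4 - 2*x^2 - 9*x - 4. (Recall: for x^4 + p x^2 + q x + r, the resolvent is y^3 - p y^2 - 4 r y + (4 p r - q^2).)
h(y) = y^3 + 2*y^2 + 16*y - 49

Identify coefficients: p = -2, q = -9, r = -4.
Plug into h(y) = y^3 - p y^2 - 4 r y + (4 p r - q^2):
  h(y) = y^3 - (-2) y^2 - 4*(-4) y + (4*(-2)*(-4) - (-9)^2)
       = y^3 + (2) y^2 + (16) y + (-49).
Simplifying: h(y) = y^3 + 2*y^2 + 16*y - 49.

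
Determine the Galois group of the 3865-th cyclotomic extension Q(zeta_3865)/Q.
|Gal(Q(zeta_3865)/Q)| = phi(3865) = 3088; group ≅ (Z/3865Z)^* ≅ Z/4Z × Z/772Z

The n-th cyclotomic polynomial Φ_3865(x) is the minimal polynomial of zeta_3865 over Q and has degree phi(3865) = 3088. So Q(zeta_3865) is a degree-3088 Galois extension with Galois group (Z/3865Z)^*. By CRT, (Z/3865Z)^* ≅ (Z/5Z)^* × (Z/773Z)^*. Each prime-power unit group is (Z/5Z)^* ≅ Z/4Z; (Z/773Z)^* ≅ Z/772Z. Hence Gal(Q(zeta_3865)/Q) ≅ Z/4Z × Z/772Z.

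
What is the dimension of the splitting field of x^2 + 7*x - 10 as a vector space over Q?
[K:Q] = 2

The discriminant of x^2 + (7)*x + (-10) is b^2 - 4c = 49 - (-40) = 89. Since 89 is not a perfect square in Q, the polynomial is irreducible over Q. Its two roots generate a degree-2 extension, so [K:Q] = 2.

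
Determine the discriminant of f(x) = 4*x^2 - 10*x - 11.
Δ = 276

For a quadratic a x^2 + b x + c the discriminant is Δ = b^2 - 4ac = (-10)^2 - 4*(4)*(-11) = 100 - (-176) = 276.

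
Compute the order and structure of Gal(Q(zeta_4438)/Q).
|Gal(Q(zeta_4438)/Q)| = phi(4438) = 1896; group ≅ (Z/4438Z)^* ≅ Z/6Z × Z/316Z

The n-th cyclotomic polynomial Φ_4438(x) is the minimal polynomial of zeta_4438 over Q and has degree phi(4438) = 1896. So Q(zeta_4438) is a degree-1896 Galois extension with Galois group (Z/4438Z)^*. By CRT, (Z/4438Z)^* ≅ (Z/2Z)^* × (Z/7Z)^* × (Z/317Z)^*. Each prime-power unit group is (Z/2Z)^* ≅ trivial group (order 1); (Z/7Z)^* ≅ Z/6Z; (Z/317Z)^* ≅ Z/316Z. Hence Gal(Q(zeta_4438)/Q) ≅ Z/6Z × Z/316Z.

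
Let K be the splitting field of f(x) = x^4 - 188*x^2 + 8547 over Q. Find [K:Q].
[K:Q] = 4

f factors as (x^2 - 77)(x^2 - 111); the splitting field is K = Q(sqrt(77), sqrt(111)). Since 77, 111, and 8547 are all non-squares in Q, the three subfields Q(sqrt(77)), Q(sqrt(111)), Q(sqrt(8547)) are distinct degree-2 extensions, so [K:Q] = 4 (Klein four Galois group).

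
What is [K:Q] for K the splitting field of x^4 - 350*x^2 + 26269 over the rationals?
[K:Q] = 4

f factors as (x^2 - 109)(x^2 - 241); the splitting field is K = Q(sqrt(109), sqrt(241)). Since 109, 241, and 26269 are all non-squares in Q, the three subfields Q(sqrt(109)), Q(sqrt(241)), Q(sqrt(26269)) are distinct degree-2 extensions, so [K:Q] = 4 (Klein four Galois group).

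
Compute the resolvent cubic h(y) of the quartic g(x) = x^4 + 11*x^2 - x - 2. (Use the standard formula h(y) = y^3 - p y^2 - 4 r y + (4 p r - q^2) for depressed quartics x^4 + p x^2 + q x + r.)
h(y) = y^3 - 11*y^2 + 8*y - 89

Identify coefficients: p = 11, q = -1, r = -2.
Plug into h(y) = y^3 - p y^2 - 4 r y + (4 p r - q^2):
  h(y) = y^3 - (11) y^2 - 4*(-2) y + (4*(11)*(-2) - (-1)^2)
       = y^3 + (-11) y^2 + (8) y + (-89).
Simplifying: h(y) = y^3 - 11*y^2 + 8*y - 89.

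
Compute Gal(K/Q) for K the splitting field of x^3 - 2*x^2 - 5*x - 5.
Gal(K/Q) = S_3 (symmetric group of order 6)

Compute the discriminant of x^3 + (-2)*x^2 + (-5)*x + (-5): Δ = -1135. Since Δ is not a rational square, the Galois group is not contained in A_3; it must be the full S_3 (irreducibility of the cubic rules out anything smaller).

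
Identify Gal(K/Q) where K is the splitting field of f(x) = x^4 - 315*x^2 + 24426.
Gal(K/Q) = V_4 (Klein four-group, Z/2Z × Z/2Z)

f factors as (x^2 - 177)(x^2 - 138), so the splitting field is K = Q(sqrt(177), sqrt(138)). The elements 177, 138, 24426 are all non-squares in Q, so sqrt(177) and sqrt(138) generate independent quadratic extensions. Thus [K:Q] = 4 and Gal(K/Q) is generated by the two order-2 automorphisms sqrt(177) ↦ -sqrt(177) and sqrt(138) ↦ -sqrt(138), giving V_4.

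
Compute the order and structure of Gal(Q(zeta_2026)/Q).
|Gal(Q(zeta_2026)/Q)| = phi(2026) = 1012; group ≅ (Z/2026Z)^* ≅ Z/1012Z

The n-th cyclotomic polynomial Φ_2026(x) is the minimal polynomial of zeta_2026 over Q and has degree phi(2026) = 1012. So Q(zeta_2026) is a degree-1012 Galois extension with Galois group (Z/2026Z)^*. By CRT, (Z/2026Z)^* ≅ (Z/2Z)^* × (Z/1013Z)^*. Each prime-power unit group is (Z/2Z)^* ≅ trivial group (order 1); (Z/1013Z)^* ≅ Z/1012Z. Hence Gal(Q(zeta_2026)/Q) ≅ Z/1012Z.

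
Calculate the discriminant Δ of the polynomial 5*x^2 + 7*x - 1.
Δ = 69

For a quadratic a x^2 + b x + c the discriminant is Δ = b^2 - 4ac = (7)^2 - 4*(5)*(-1) = 49 - (-20) = 69.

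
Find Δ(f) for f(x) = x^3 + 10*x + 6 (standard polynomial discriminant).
Δ = -4972

For a depressed cubic x^3 + p x + q the discriminant is Δ = -4 p^3 - 27 q^2 = -4*(10)^3 - 27*(6)^2 = -4000 - 972 = -4972.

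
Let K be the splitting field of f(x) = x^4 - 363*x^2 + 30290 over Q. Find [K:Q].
[K:Q] = 4

f factors as (x^2 - 233)(x^2 - 130); the splitting field is K = Q(sqrt(233), sqrt(130)). Since 233, 130, and 30290 are all non-squares in Q, the three subfields Q(sqrt(233)), Q(sqrt(130)), Q(sqrt(30290)) are distinct degree-2 extensions, so [K:Q] = 4 (Klein four Galois group).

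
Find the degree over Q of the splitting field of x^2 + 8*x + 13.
[K:Q] = 2

The discriminant of x^2 + (8)*x + (13) is b^2 - 4c = 64 - (52) = 12. Since 12 is not a perfect square in Q, the polynomial is irreducible over Q. Its two roots generate a degree-2 extension, so [K:Q] = 2.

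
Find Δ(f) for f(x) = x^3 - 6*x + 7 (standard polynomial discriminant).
Δ = -459

For a depressed cubic x^3 + p x + q the discriminant is Δ = -4 p^3 - 27 q^2 = -4*(-6)^3 - 27*(7)^2 = 864 - 1323 = -459.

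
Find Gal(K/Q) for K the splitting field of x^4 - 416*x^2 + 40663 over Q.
Gal(K/Q) = V_4 (Klein four-group, Z/2Z × Z/2Z)

f factors as (x^2 - 157)(x^2 - 259), so the splitting field is K = Q(sqrt(157), sqrt(259)). The elements 157, 259, 40663 are all non-squares in Q, so sqrt(157) and sqrt(259) generate independent quadratic extensions. Thus [K:Q] = 4 and Gal(K/Q) is generated by the two order-2 automorphisms sqrt(157) ↦ -sqrt(157) and sqrt(259) ↦ -sqrt(259), giving V_4.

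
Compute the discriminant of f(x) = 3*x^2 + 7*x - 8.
Δ = 145

For a quadratic a x^2 + b x + c the discriminant is Δ = b^2 - 4ac = (7)^2 - 4*(3)*(-8) = 49 - (-96) = 145.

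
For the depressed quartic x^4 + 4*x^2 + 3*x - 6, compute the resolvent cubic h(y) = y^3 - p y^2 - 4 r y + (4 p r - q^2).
h(y) = y^3 - 4*y^2 + 24*y - 105

Identify coefficients: p = 4, q = 3, r = -6.
Plug into h(y) = y^3 - p y^2 - 4 r y + (4 p r - q^2):
  h(y) = y^3 - (4) y^2 - 4*(-6) y + (4*(4)*(-6) - (3)^2)
       = y^3 + (-4) y^2 + (24) y + (-105).
Simplifying: h(y) = y^3 - 4*y^2 + 24*y - 105.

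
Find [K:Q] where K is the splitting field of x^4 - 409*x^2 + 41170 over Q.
[K:Q] = 4

f factors as (x^2 - 230)(x^2 - 179); the splitting field is K = Q(sqrt(230), sqrt(179)). Since 230, 179, and 41170 are all non-squares in Q, the three subfields Q(sqrt(230)), Q(sqrt(179)), Q(sqrt(41170)) are distinct degree-2 extensions, so [K:Q] = 4 (Klein four Galois group).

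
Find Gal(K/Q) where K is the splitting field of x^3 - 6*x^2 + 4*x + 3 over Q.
Gal(K/Q) = S_3 (symmetric group of order 6)

Compute the discriminant of x^3 + (-6)*x^2 + (4)*x + (3): Δ = 1373. Since Δ is not a rational square, the Galois group is not contained in A_3; it must be the full S_3 (irreducibility of the cubic rules out anything smaller).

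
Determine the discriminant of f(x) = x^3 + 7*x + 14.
Δ = -6664

For a depressed cubic x^3 + p x + q the discriminant is Δ = -4 p^3 - 27 q^2 = -4*(7)^3 - 27*(14)^2 = -1372 - 5292 = -6664.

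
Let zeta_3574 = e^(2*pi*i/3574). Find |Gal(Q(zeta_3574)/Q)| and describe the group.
|Gal(Q(zeta_3574)/Q)| = phi(3574) = 1786; group ≅ (Z/3574Z)^* ≅ Z/1786Z

The n-th cyclotomic polynomial Φ_3574(x) is the minimal polynomial of zeta_3574 over Q and has degree phi(3574) = 1786. So Q(zeta_3574) is a degree-1786 Galois extension with Galois group (Z/3574Z)^*. By CRT, (Z/3574Z)^* ≅ (Z/2Z)^* × (Z/1787Z)^*. Each prime-power unit group is (Z/2Z)^* ≅ trivial group (order 1); (Z/1787Z)^* ≅ Z/1786Z. Hence Gal(Q(zeta_3574)/Q) ≅ Z/1786Z.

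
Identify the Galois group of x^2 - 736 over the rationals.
Gal(K/Q) = Z/2Z (cyclic of order 2)

x^2 - 736 is irreducible over Q since 736 is not a rational square. The splitting field Q(sqrt(736)) has degree 2 over Q, and its unique nontrivial automorphism is sqrt(736) ↦ -sqrt(736). Hence Gal(Q(sqrt(736))/Q) = Z/2Z.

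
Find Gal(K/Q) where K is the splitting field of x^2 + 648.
Gal(K/Q) = Z/2Z (cyclic of order 2)

x^2 + 648 is irreducible over Q since -648 is not a rational square. The splitting field Q(sqrt(-648)) has degree 2 over Q, and its unique nontrivial automorphism is sqrt(-648) ↦ -sqrt(-648). Hence Gal(Q(sqrt(-648))/Q) = Z/2Z.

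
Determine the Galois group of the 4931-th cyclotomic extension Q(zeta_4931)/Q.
|Gal(Q(zeta_4931)/Q)| = phi(4931) = 4930; group ≅ (Z/4931Z)^* ≅ Z/4930Z

The n-th cyclotomic polynomial Φ_4931(x) is the minimal polynomial of zeta_4931 over Q and has degree phi(4931) = 4930. So Q(zeta_4931) is a degree-4930 Galois extension with Galois group (Z/4931Z)^*. (Z/4931Z)^* is cyclic since 4931 is an odd prime power (or 4). Hence Gal(Q(zeta_4931)/Q) ≅ Z/4930Z.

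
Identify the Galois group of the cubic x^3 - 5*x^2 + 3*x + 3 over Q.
Gal(K/Q) = S_3 (symmetric group of order 6)

Compute the discriminant of x^3 + (-5)*x^2 + (3)*x + (3): Δ = 564. Since Δ is not a rational square, the Galois group is not contained in A_3; it must be the full S_3 (irreducibility of the cubic rules out anything smaller).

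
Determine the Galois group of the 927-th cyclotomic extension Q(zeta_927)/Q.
|Gal(Q(zeta_927)/Q)| = phi(927) = 612; group ≅ (Z/927Z)^* ≅ Z/6Z × Z/102Z

The n-th cyclotomic polynomial Φ_927(x) is the minimal polynomial of zeta_927 over Q and has degree phi(927) = 612. So Q(zeta_927) is a degree-612 Galois extension with Galois group (Z/927Z)^*. By CRT, (Z/927Z)^* ≅ (Z/9Z)^* × (Z/103Z)^*. Each prime-power unit group is (Z/9Z)^* ≅ Z/6Z; (Z/103Z)^* ≅ Z/102Z. Hence Gal(Q(zeta_927)/Q) ≅ Z/6Z × Z/102Z.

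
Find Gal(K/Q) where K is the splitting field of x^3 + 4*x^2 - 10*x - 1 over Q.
Gal(K/Q) = S_3 (symmetric group of order 6)

Compute the discriminant of x^3 + (4)*x^2 + (-10)*x + (-1): Δ = 6549. Since Δ is not a rational square, the Galois group is not contained in A_3; it must be the full S_3 (irreducibility of the cubic rules out anything smaller).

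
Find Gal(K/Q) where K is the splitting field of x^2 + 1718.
Gal(K/Q) = Z/2Z (cyclic of order 2)

x^2 + 1718 is irreducible over Q since -1718 is not a rational square. The splitting field Q(sqrt(-1718)) has degree 2 over Q, and its unique nontrivial automorphism is sqrt(-1718) ↦ -sqrt(-1718). Hence Gal(Q(sqrt(-1718))/Q) = Z/2Z.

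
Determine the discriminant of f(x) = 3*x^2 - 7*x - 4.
Δ = 97

For a quadratic a x^2 + b x + c the discriminant is Δ = b^2 - 4ac = (-7)^2 - 4*(3)*(-4) = 49 - (-48) = 97.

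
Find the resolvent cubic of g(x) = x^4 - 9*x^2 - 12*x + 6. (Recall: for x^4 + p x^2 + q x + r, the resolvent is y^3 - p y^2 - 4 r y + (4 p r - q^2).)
h(y) = y^3 + 9*y^2 - 24*y - 360

Identify coefficients: p = -9, q = -12, r = 6.
Plug into h(y) = y^3 - p y^2 - 4 r y + (4 p r - q^2):
  h(y) = y^3 - (-9) y^2 - 4*(6) y + (4*(-9)*(6) - (-12)^2)
       = y^3 + (9) y^2 + (-24) y + (-360).
Simplifying: h(y) = y^3 + 9*y^2 - 24*y - 360.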